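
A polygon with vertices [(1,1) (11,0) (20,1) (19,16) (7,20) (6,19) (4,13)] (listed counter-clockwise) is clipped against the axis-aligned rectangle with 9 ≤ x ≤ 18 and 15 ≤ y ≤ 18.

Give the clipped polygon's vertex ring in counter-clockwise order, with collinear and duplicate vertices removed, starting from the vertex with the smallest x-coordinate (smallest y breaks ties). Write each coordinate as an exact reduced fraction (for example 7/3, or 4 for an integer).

Clipped polygon: [(9,15) (18,15) (18,49/3) (13,18) (9,18)]

1. After x ≥ 9: [(9,1/5) (11,0) (20,1) (19,16) (9,58/3)]
2. After x ≤ 18: [(9,1/5) (11,0) (18,7/9) (18,49/3) (9,58/3)]
3. After y ≥ 15: [(9,15) (18,15) (18,49/3) (9,58/3)]
4. After y ≤ 18: [(9,18) (9,15) (18,15) (18,49/3) (13,18)]
5. Canonical ring: [(9,15) (18,15) (18,49/3) (13,18) (9,18)]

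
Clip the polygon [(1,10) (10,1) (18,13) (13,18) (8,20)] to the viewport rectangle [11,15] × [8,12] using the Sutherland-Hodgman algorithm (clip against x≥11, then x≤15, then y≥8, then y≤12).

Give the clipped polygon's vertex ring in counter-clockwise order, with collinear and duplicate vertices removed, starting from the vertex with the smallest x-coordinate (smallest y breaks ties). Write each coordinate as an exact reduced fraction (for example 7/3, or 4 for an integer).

Clipped polygon: [(11,8) (44/3,8) (15,17/2) (15,12) (11,12)]

1. After x ≥ 11: [(11,5/2) (18,13) (13,18) (11,94/5)]
2. After x ≤ 15: [(11,5/2) (15,17/2) (15,16) (13,18) (11,94/5)]
3. After y ≥ 8: [(11,8) (44/3,8) (15,17/2) (15,16) (13,18) (11,94/5)]
4. After y ≤ 12: [(11,12) (11,8) (44/3,8) (15,17/2) (15,12)]
5. Canonical ring: [(11,8) (44/3,8) (15,17/2) (15,12) (11,12)]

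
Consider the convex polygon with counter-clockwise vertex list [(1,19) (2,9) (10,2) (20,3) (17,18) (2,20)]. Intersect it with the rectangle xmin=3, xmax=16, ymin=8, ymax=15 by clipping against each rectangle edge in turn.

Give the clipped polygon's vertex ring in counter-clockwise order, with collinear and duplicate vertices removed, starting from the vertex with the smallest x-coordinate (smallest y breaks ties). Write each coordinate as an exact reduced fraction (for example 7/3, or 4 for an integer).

Clipped polygon: [(3,65/8) (22/7,8) (16,8) (16,15) (3,15)]

1. After x ≥ 3: [(3,65/8) (10,2) (20,3) (17,18) (3,298/15)]
2. After x ≤ 16: [(3,65/8) (10,2) (16,13/5) (16,272/15) (3,298/15)]
3. After y ≥ 8: [(3,65/8) (22/7,8) (16,8) (16,272/15) (3,298/15)]
4. After y ≤ 15: [(3,15) (3,65/8) (22/7,8) (16,8) (16,15)]
5. Canonical ring: [(3,65/8) (22/7,8) (16,8) (16,15) (3,15)]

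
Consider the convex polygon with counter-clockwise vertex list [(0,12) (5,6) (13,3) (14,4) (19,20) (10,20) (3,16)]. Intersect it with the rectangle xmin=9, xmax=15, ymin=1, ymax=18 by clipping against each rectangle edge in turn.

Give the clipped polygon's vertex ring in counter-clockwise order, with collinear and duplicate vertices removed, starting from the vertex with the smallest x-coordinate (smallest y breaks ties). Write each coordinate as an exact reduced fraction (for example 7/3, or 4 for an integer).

1. After x ≥ 9: [(9,9/2) (13,3) (14,4) (19,20) (10,20) (9,136/7)]
2. After x ≤ 15: [(9,9/2) (13,3) (14,4) (15,36/5) (15,20) (10,20) (9,136/7)]
3. After y ≥ 1: [(9,9/2) (13,3) (14,4) (15,36/5) (15,20) (10,20) (9,136/7)]
4. After y ≤ 18: [(9,18) (9,9/2) (13,3) (14,4) (15,36/5) (15,18)]
5. Canonical ring: [(9,9/2) (13,3) (14,4) (15,36/5) (15,18) (9,18)]

Clipped polygon: [(9,9/2) (13,3) (14,4) (15,36/5) (15,18) (9,18)]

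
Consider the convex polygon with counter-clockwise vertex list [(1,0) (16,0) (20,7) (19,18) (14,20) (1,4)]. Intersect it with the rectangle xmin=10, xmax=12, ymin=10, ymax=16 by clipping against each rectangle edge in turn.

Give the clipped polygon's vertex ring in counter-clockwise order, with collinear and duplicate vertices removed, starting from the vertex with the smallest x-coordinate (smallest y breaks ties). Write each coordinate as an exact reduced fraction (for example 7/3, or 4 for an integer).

Clipped polygon: [(10,10) (12,10) (12,16) (43/4,16) (10,196/13)]

1. After x ≥ 10: [(10,0) (16,0) (20,7) (19,18) (14,20) (10,196/13)]
2. After x ≤ 12: [(10,0) (12,0) (12,228/13) (10,196/13)]
3. After y ≥ 10: [(10,10) (12,10) (12,228/13) (10,196/13)]
4. After y ≤ 16: [(10,10) (12,10) (12,16) (43/4,16) (10,196/13)]
5. Canonical ring: [(10,10) (12,10) (12,16) (43/4,16) (10,196/13)]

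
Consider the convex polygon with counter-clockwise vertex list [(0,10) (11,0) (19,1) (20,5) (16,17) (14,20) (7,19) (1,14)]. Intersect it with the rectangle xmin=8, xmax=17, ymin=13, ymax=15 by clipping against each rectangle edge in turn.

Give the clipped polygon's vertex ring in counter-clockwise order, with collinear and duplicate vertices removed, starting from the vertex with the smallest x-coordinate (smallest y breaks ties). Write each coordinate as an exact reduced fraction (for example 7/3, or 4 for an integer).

Clipped polygon: [(8,13) (17,13) (17,14) (50/3,15) (8,15)]

1. After x ≥ 8: [(8,30/11) (11,0) (19,1) (20,5) (16,17) (14,20) (8,134/7)]
2. After x ≤ 17: [(8,30/11) (11,0) (17,3/4) (17,14) (16,17) (14,20) (8,134/7)]
3. After y ≥ 13: [(8,13) (17,13) (17,14) (16,17) (14,20) (8,134/7)]
4. After y ≤ 15: [(8,15) (8,13) (17,13) (17,14) (50/3,15)]
5. Canonical ring: [(8,13) (17,13) (17,14) (50/3,15) (8,15)]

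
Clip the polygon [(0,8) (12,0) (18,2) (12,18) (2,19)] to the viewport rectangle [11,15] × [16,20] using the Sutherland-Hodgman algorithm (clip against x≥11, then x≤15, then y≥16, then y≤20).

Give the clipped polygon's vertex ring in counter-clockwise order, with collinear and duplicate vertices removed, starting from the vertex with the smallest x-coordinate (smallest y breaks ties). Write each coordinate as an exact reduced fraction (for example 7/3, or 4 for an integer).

1. After x ≥ 11: [(11,2/3) (12,0) (18,2) (12,18) (11,181/10)]
2. After x ≤ 15: [(11,2/3) (12,0) (15,1) (15,10) (12,18) (11,181/10)]
3. After y ≥ 16: [(11,16) (51/4,16) (12,18) (11,181/10)]
4. After y ≤ 20: [(11,16) (51/4,16) (12,18) (11,181/10)]
5. Canonical ring: [(11,16) (51/4,16) (12,18) (11,181/10)]

Clipped polygon: [(11,16) (51/4,16) (12,18) (11,181/10)]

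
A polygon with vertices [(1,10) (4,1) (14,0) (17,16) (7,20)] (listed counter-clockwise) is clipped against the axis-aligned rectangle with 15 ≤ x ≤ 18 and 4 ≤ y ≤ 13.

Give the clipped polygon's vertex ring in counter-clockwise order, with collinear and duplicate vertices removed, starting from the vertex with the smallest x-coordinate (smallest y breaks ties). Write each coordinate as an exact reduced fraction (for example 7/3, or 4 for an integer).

Clipped polygon: [(15,16/3) (263/16,13) (15,13)]

1. After x ≥ 15: [(15,16/3) (17,16) (15,84/5)]
2. After x ≤ 18: [(15,16/3) (17,16) (15,84/5)]
3. After y ≥ 4: [(15,16/3) (17,16) (15,84/5)]
4. After y ≤ 13: [(15,13) (15,16/3) (263/16,13)]
5. Canonical ring: [(15,16/3) (263/16,13) (15,13)]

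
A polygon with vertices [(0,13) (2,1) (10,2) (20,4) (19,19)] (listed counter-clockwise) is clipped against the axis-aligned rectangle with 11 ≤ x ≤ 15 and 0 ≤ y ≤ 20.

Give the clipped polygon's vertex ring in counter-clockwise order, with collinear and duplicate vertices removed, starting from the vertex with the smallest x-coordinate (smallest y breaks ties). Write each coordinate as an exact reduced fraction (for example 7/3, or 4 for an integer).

1. After x ≥ 11: [(11,313/19) (11,11/5) (20,4) (19,19)]
2. After x ≤ 15: [(15,337/19) (11,313/19) (11,11/5) (15,3)]
3. After y ≥ 0: [(15,337/19) (11,313/19) (11,11/5) (15,3)]
4. After y ≤ 20: [(15,337/19) (11,313/19) (11,11/5) (15,3)]
5. Canonical ring: [(11,11/5) (15,3) (15,337/19) (11,313/19)]

Clipped polygon: [(11,11/5) (15,3) (15,337/19) (11,313/19)]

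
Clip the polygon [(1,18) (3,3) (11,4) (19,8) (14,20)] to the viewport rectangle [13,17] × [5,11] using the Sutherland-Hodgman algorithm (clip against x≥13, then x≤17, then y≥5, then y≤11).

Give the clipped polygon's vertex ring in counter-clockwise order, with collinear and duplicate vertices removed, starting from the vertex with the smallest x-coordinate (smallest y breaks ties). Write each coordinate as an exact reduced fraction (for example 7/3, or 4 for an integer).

Clipped polygon: [(13,5) (17,7) (17,11) (13,11)]

1. After x ≥ 13: [(13,258/13) (13,5) (19,8) (14,20)]
2. After x ≤ 17: [(13,258/13) (13,5) (17,7) (17,64/5) (14,20)]
3. After y ≥ 5: [(13,258/13) (13,5) (17,7) (17,64/5) (14,20)]
4. After y ≤ 11: [(13,11) (13,5) (17,7) (17,11)]
5. Canonical ring: [(13,5) (17,7) (17,11) (13,11)]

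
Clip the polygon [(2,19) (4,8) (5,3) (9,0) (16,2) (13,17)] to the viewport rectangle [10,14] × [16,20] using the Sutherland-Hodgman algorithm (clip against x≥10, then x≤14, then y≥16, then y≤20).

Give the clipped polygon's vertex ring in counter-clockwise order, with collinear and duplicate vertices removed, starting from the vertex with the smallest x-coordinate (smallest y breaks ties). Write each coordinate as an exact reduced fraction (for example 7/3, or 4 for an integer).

Clipped polygon: [(10,16) (66/5,16) (13,17) (10,193/11)]

1. After x ≥ 10: [(10,193/11) (10,2/7) (16,2) (13,17)]
2. After x ≤ 14: [(10,193/11) (10,2/7) (14,10/7) (14,12) (13,17)]
3. After y ≥ 16: [(10,193/11) (10,16) (66/5,16) (13,17)]
4. After y ≤ 20: [(10,193/11) (10,16) (66/5,16) (13,17)]
5. Canonical ring: [(10,16) (66/5,16) (13,17) (10,193/11)]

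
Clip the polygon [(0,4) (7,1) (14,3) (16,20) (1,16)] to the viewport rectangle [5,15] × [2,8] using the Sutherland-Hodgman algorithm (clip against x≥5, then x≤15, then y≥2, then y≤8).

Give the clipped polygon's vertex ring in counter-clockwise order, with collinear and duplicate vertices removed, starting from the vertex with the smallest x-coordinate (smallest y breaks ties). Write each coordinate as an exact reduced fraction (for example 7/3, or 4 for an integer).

Clipped polygon: [(5,2) (21/2,2) (14,3) (248/17,8) (5,8)]

1. After x ≥ 5: [(5,13/7) (7,1) (14,3) (16,20) (5,256/15)]
2. After x ≤ 15: [(5,13/7) (7,1) (14,3) (15,23/2) (15,296/15) (5,256/15)]
3. After y ≥ 2: [(5,2) (21/2,2) (14,3) (15,23/2) (15,296/15) (5,256/15)]
4. After y ≤ 8: [(5,8) (5,2) (21/2,2) (14,3) (248/17,8)]
5. Canonical ring: [(5,2) (21/2,2) (14,3) (248/17,8) (5,8)]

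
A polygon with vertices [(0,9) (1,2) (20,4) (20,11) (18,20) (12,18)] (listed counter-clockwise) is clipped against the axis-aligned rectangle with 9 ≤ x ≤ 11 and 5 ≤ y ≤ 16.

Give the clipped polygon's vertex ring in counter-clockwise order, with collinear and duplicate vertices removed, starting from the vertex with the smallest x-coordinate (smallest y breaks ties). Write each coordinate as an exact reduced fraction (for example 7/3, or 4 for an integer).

1. After x ≥ 9: [(9,63/4) (9,54/19) (20,4) (20,11) (18,20) (12,18)]
2. After x ≤ 11: [(11,69/4) (9,63/4) (9,54/19) (11,58/19)]
3. After y ≥ 5: [(11,5) (11,69/4) (9,63/4) (9,5)]
4. After y ≤ 16: [(11,5) (11,16) (28/3,16) (9,63/4) (9,5)]
5. Canonical ring: [(9,5) (11,5) (11,16) (28/3,16) (9,63/4)]

Clipped polygon: [(9,5) (11,5) (11,16) (28/3,16) (9,63/4)]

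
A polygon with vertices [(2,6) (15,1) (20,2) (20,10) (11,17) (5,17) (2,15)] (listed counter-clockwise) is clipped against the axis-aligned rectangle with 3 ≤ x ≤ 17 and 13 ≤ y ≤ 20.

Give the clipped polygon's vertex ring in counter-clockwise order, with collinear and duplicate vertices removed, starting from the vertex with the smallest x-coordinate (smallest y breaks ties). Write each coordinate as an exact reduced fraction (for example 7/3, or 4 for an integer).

1. After x ≥ 3: [(3,73/13) (15,1) (20,2) (20,10) (11,17) (5,17) (3,47/3)]
2. After x ≤ 17: [(3,73/13) (15,1) (17,7/5) (17,37/3) (11,17) (5,17) (3,47/3)]
3. After y ≥ 13: [(3,13) (113/7,13) (11,17) (5,17) (3,47/3)]
4. After y ≤ 20: [(3,13) (113/7,13) (11,17) (5,17) (3,47/3)]
5. Canonical ring: [(3,13) (113/7,13) (11,17) (5,17) (3,47/3)]

Clipped polygon: [(3,13) (113/7,13) (11,17) (5,17) (3,47/3)]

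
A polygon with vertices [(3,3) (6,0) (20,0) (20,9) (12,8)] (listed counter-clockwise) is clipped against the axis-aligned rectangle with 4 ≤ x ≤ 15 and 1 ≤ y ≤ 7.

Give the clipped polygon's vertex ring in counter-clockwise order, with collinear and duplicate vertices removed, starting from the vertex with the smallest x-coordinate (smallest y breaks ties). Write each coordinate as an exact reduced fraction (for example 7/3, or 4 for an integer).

1. After x ≥ 4: [(4,32/9) (4,2) (6,0) (20,0) (20,9) (12,8)]
2. After x ≤ 15: [(4,32/9) (4,2) (6,0) (15,0) (15,67/8) (12,8)]
3. After y ≥ 1: [(4,32/9) (4,2) (5,1) (15,1) (15,67/8) (12,8)]
4. After y ≤ 7: [(51/5,7) (4,32/9) (4,2) (5,1) (15,1) (15,7)]
5. Canonical ring: [(4,2) (5,1) (15,1) (15,7) (51/5,7) (4,32/9)]

Clipped polygon: [(4,2) (5,1) (15,1) (15,7) (51/5,7) (4,32/9)]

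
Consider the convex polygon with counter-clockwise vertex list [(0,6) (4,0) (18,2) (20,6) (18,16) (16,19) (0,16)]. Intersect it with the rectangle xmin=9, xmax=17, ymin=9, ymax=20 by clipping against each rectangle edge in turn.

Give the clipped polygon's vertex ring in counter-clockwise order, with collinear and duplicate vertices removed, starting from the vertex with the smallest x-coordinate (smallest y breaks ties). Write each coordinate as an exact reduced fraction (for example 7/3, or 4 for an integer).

Clipped polygon: [(9,9) (17,9) (17,35/2) (16,19) (9,283/16)]

1. After x ≥ 9: [(9,5/7) (18,2) (20,6) (18,16) (16,19) (9,283/16)]
2. After x ≤ 17: [(9,5/7) (17,13/7) (17,35/2) (16,19) (9,283/16)]
3. After y ≥ 9: [(9,9) (17,9) (17,35/2) (16,19) (9,283/16)]
4. After y ≤ 20: [(9,9) (17,9) (17,35/2) (16,19) (9,283/16)]
5. Canonical ring: [(9,9) (17,9) (17,35/2) (16,19) (9,283/16)]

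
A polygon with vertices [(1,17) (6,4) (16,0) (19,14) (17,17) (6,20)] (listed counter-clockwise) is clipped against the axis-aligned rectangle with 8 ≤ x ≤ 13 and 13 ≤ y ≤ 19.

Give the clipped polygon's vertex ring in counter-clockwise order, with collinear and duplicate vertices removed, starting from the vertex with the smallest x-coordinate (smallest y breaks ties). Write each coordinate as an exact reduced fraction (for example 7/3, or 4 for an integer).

1. After x ≥ 8: [(8,16/5) (16,0) (19,14) (17,17) (8,214/11)]
2. After x ≤ 13: [(8,16/5) (13,6/5) (13,199/11) (8,214/11)]
3. After y ≥ 13: [(8,13) (13,13) (13,199/11) (8,214/11)]
4. After y ≤ 19: [(8,19) (8,13) (13,13) (13,199/11) (29/3,19)]
5. Canonical ring: [(8,13) (13,13) (13,199/11) (29/3,19) (8,19)]

Clipped polygon: [(8,13) (13,13) (13,199/11) (29/3,19) (8,19)]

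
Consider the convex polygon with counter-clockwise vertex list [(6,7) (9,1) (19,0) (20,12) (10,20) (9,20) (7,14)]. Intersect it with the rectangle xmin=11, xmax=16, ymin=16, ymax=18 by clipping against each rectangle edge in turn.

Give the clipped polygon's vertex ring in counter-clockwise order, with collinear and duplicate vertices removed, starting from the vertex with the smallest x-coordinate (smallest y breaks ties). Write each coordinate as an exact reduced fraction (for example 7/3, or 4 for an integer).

Clipped polygon: [(11,16) (15,16) (25/2,18) (11,18)]

1. After x ≥ 11: [(11,4/5) (19,0) (20,12) (11,96/5)]
2. After x ≤ 16: [(11,4/5) (16,3/10) (16,76/5) (11,96/5)]
3. After y ≥ 16: [(11,16) (15,16) (11,96/5)]
4. After y ≤ 18: [(11,18) (11,16) (15,16) (25/2,18)]
5. Canonical ring: [(11,16) (15,16) (25/2,18) (11,18)]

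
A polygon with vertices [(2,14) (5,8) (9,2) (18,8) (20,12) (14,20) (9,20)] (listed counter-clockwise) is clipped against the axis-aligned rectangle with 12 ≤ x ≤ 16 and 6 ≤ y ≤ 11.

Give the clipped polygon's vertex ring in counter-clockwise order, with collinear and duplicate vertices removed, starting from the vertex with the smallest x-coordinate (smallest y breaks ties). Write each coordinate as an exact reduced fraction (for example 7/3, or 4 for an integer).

Clipped polygon: [(12,6) (15,6) (16,20/3) (16,11) (12,11)]

1. After x ≥ 12: [(12,4) (18,8) (20,12) (14,20) (12,20)]
2. After x ≤ 16: [(12,4) (16,20/3) (16,52/3) (14,20) (12,20)]
3. After y ≥ 6: [(12,6) (15,6) (16,20/3) (16,52/3) (14,20) (12,20)]
4. After y ≤ 11: [(12,11) (12,6) (15,6) (16,20/3) (16,11)]
5. Canonical ring: [(12,6) (15,6) (16,20/3) (16,11) (12,11)]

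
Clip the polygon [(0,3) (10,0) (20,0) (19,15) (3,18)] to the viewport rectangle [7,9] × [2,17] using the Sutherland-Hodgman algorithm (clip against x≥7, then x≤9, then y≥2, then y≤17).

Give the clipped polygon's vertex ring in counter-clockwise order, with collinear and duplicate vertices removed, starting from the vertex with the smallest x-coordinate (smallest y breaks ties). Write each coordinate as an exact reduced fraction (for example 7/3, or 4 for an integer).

1. After x ≥ 7: [(7,9/10) (10,0) (20,0) (19,15) (7,69/4)]
2. After x ≤ 9: [(7,9/10) (9,3/10) (9,135/8) (7,69/4)]
3. After y ≥ 2: [(7,2) (9,2) (9,135/8) (7,69/4)]
4. After y ≤ 17: [(7,17) (7,2) (9,2) (9,135/8) (25/3,17)]
5. Canonical ring: [(7,2) (9,2) (9,135/8) (25/3,17) (7,17)]

Clipped polygon: [(7,2) (9,2) (9,135/8) (25/3,17) (7,17)]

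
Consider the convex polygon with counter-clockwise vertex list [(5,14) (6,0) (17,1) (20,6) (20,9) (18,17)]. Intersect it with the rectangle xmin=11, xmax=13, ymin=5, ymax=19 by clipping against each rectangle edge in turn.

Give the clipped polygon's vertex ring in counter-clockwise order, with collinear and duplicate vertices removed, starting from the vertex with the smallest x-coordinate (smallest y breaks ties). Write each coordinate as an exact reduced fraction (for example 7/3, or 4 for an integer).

Clipped polygon: [(11,5) (13,5) (13,206/13) (11,200/13)]

1. After x ≥ 11: [(11,200/13) (11,5/11) (17,1) (20,6) (20,9) (18,17)]
2. After x ≤ 13: [(13,206/13) (11,200/13) (11,5/11) (13,7/11)]
3. After y ≥ 5: [(13,5) (13,206/13) (11,200/13) (11,5)]
4. After y ≤ 19: [(13,5) (13,206/13) (11,200/13) (11,5)]
5. Canonical ring: [(11,5) (13,5) (13,206/13) (11,200/13)]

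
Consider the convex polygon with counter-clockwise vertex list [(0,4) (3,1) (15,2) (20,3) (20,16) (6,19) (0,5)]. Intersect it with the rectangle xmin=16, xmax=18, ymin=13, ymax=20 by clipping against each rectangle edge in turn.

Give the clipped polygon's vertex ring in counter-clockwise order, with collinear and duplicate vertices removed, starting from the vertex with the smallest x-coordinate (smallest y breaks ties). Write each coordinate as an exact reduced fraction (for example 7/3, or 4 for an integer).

Clipped polygon: [(16,13) (18,13) (18,115/7) (16,118/7)]

1. After x ≥ 16: [(16,11/5) (20,3) (20,16) (16,118/7)]
2. After x ≤ 18: [(16,11/5) (18,13/5) (18,115/7) (16,118/7)]
3. After y ≥ 13: [(16,13) (18,13) (18,115/7) (16,118/7)]
4. After y ≤ 20: [(16,13) (18,13) (18,115/7) (16,118/7)]
5. Canonical ring: [(16,13) (18,13) (18,115/7) (16,118/7)]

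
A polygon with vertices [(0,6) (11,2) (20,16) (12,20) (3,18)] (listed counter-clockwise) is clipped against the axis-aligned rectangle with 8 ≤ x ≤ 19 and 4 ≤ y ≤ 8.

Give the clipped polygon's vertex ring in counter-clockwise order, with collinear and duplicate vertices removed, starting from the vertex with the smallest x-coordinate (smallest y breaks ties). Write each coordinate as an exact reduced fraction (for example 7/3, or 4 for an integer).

Clipped polygon: [(8,4) (86/7,4) (104/7,8) (8,8)]

1. After x ≥ 8: [(8,34/11) (11,2) (20,16) (12,20) (8,172/9)]
2. After x ≤ 19: [(8,34/11) (11,2) (19,130/9) (19,33/2) (12,20) (8,172/9)]
3. After y ≥ 4: [(8,4) (86/7,4) (19,130/9) (19,33/2) (12,20) (8,172/9)]
4. After y ≤ 8: [(8,8) (8,4) (86/7,4) (104/7,8)]
5. Canonical ring: [(8,4) (86/7,4) (104/7,8) (8,8)]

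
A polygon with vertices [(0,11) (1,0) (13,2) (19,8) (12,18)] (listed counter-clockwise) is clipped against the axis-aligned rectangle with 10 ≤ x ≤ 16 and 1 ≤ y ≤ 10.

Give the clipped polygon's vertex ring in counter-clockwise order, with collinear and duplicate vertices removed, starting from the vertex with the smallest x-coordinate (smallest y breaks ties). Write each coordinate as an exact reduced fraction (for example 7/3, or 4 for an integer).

1. After x ≥ 10: [(10,101/6) (10,3/2) (13,2) (19,8) (12,18)]
2. After x ≤ 16: [(10,101/6) (10,3/2) (13,2) (16,5) (16,86/7) (12,18)]
3. After y ≥ 1: [(10,101/6) (10,3/2) (13,2) (16,5) (16,86/7) (12,18)]
4. After y ≤ 10: [(10,10) (10,3/2) (13,2) (16,5) (16,10)]
5. Canonical ring: [(10,3/2) (13,2) (16,5) (16,10) (10,10)]

Clipped polygon: [(10,3/2) (13,2) (16,5) (16,10) (10,10)]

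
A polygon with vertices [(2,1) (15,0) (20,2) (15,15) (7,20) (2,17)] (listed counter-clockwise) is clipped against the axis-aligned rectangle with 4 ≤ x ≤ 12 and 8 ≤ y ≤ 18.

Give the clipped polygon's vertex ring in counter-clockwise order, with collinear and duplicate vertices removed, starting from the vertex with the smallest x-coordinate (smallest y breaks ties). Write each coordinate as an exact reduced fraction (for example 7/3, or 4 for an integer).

1. After x ≥ 4: [(4,11/13) (15,0) (20,2) (15,15) (7,20) (4,91/5)]
2. After x ≤ 12: [(4,11/13) (12,3/13) (12,135/8) (7,20) (4,91/5)]
3. After y ≥ 8: [(4,8) (12,8) (12,135/8) (7,20) (4,91/5)]
4. After y ≤ 18: [(4,18) (4,8) (12,8) (12,135/8) (51/5,18)]
5. Canonical ring: [(4,8) (12,8) (12,135/8) (51/5,18) (4,18)]

Clipped polygon: [(4,8) (12,8) (12,135/8) (51/5,18) (4,18)]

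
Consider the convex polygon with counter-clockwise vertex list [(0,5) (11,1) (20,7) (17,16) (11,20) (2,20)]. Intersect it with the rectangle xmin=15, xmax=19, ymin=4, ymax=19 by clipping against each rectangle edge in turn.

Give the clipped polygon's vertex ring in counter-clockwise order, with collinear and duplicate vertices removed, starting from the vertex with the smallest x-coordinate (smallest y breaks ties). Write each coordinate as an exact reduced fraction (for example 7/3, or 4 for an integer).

Clipped polygon: [(15,4) (31/2,4) (19,19/3) (19,10) (17,16) (15,52/3)]

1. After x ≥ 15: [(15,11/3) (20,7) (17,16) (15,52/3)]
2. After x ≤ 19: [(15,11/3) (19,19/3) (19,10) (17,16) (15,52/3)]
3. After y ≥ 4: [(15,4) (31/2,4) (19,19/3) (19,10) (17,16) (15,52/3)]
4. After y ≤ 19: [(15,4) (31/2,4) (19,19/3) (19,10) (17,16) (15,52/3)]
5. Canonical ring: [(15,4) (31/2,4) (19,19/3) (19,10) (17,16) (15,52/3)]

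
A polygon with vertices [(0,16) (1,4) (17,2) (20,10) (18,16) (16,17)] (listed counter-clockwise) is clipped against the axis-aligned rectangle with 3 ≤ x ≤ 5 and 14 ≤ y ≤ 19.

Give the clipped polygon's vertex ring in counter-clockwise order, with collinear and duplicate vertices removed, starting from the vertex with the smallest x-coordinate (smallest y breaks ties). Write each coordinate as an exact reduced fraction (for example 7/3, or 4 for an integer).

Clipped polygon: [(3,14) (5,14) (5,261/16) (3,259/16)]

1. After x ≥ 3: [(3,259/16) (3,15/4) (17,2) (20,10) (18,16) (16,17)]
2. After x ≤ 5: [(5,261/16) (3,259/16) (3,15/4) (5,7/2)]
3. After y ≥ 14: [(5,14) (5,261/16) (3,259/16) (3,14)]
4. After y ≤ 19: [(5,14) (5,261/16) (3,259/16) (3,14)]
5. Canonical ring: [(3,14) (5,14) (5,261/16) (3,259/16)]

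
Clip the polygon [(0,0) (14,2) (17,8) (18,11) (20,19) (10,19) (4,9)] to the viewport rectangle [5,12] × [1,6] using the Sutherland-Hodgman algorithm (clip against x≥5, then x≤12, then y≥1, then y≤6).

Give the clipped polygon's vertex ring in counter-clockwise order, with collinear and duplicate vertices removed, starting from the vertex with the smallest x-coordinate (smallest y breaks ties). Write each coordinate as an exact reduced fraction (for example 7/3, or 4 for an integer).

Clipped polygon: [(5,1) (7,1) (12,12/7) (12,6) (5,6)]

1. After x ≥ 5: [(5,5/7) (14,2) (17,8) (18,11) (20,19) (10,19) (5,32/3)]
2. After x ≤ 12: [(5,5/7) (12,12/7) (12,19) (10,19) (5,32/3)]
3. After y ≥ 1: [(5,1) (7,1) (12,12/7) (12,19) (10,19) (5,32/3)]
4. After y ≤ 6: [(5,6) (5,1) (7,1) (12,12/7) (12,6)]
5. Canonical ring: [(5,1) (7,1) (12,12/7) (12,6) (5,6)]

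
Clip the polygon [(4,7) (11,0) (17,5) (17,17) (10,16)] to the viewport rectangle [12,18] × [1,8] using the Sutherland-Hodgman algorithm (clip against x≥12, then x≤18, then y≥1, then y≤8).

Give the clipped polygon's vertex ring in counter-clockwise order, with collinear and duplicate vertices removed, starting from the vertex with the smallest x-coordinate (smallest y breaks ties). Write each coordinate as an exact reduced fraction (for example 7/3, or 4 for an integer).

1. After x ≥ 12: [(12,5/6) (17,5) (17,17) (12,114/7)]
2. After x ≤ 18: [(12,5/6) (17,5) (17,17) (12,114/7)]
3. After y ≥ 1: [(12,1) (61/5,1) (17,5) (17,17) (12,114/7)]
4. After y ≤ 8: [(12,8) (12,1) (61/5,1) (17,5) (17,8)]
5. Canonical ring: [(12,1) (61/5,1) (17,5) (17,8) (12,8)]

Clipped polygon: [(12,1) (61/5,1) (17,5) (17,8) (12,8)]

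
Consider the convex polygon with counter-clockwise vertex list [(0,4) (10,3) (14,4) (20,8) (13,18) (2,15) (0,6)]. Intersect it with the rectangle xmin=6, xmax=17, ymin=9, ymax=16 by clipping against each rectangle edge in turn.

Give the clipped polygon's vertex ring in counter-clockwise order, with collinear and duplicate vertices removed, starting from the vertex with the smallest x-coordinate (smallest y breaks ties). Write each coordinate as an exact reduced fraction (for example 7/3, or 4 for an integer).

Clipped polygon: [(6,9) (17,9) (17,86/7) (72/5,16) (6,16)]

1. After x ≥ 6: [(6,17/5) (10,3) (14,4) (20,8) (13,18) (6,177/11)]
2. After x ≤ 17: [(6,17/5) (10,3) (14,4) (17,6) (17,86/7) (13,18) (6,177/11)]
3. After y ≥ 9: [(6,9) (17,9) (17,86/7) (13,18) (6,177/11)]
4. After y ≤ 16: [(6,16) (6,9) (17,9) (17,86/7) (72/5,16)]
5. Canonical ring: [(6,9) (17,9) (17,86/7) (72/5,16) (6,16)]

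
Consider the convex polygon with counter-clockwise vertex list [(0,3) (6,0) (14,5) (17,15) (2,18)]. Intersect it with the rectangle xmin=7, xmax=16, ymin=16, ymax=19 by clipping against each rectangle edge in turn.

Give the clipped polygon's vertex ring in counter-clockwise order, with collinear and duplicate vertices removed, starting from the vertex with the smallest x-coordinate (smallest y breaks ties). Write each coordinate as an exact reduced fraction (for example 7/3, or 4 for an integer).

Clipped polygon: [(7,16) (12,16) (7,17)]

1. After x ≥ 7: [(7,5/8) (14,5) (17,15) (7,17)]
2. After x ≤ 16: [(7,5/8) (14,5) (16,35/3) (16,76/5) (7,17)]
3. After y ≥ 16: [(7,16) (12,16) (7,17)]
4. After y ≤ 19: [(7,16) (12,16) (7,17)]
5. Canonical ring: [(7,16) (12,16) (7,17)]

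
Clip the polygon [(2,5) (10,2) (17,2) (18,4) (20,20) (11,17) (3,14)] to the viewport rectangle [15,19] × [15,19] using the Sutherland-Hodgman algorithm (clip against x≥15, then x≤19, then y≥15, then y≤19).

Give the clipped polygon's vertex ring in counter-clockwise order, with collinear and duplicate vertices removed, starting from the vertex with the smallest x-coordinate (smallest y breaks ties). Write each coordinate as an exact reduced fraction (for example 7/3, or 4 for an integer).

1. After x ≥ 15: [(15,2) (17,2) (18,4) (20,20) (15,55/3)]
2. After x ≤ 19: [(15,2) (17,2) (18,4) (19,12) (19,59/3) (15,55/3)]
3. After y ≥ 15: [(15,15) (19,15) (19,59/3) (15,55/3)]
4. After y ≤ 19: [(15,15) (19,15) (19,19) (17,19) (15,55/3)]
5. Canonical ring: [(15,15) (19,15) (19,19) (17,19) (15,55/3)]

Clipped polygon: [(15,15) (19,15) (19,19) (17,19) (15,55/3)]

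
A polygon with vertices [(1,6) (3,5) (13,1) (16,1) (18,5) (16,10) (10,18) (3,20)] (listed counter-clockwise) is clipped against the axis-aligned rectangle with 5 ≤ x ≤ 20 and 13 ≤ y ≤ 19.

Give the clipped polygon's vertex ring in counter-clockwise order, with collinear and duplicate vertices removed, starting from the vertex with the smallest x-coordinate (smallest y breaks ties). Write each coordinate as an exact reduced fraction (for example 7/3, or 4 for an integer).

1. After x ≥ 5: [(5,21/5) (13,1) (16,1) (18,5) (16,10) (10,18) (5,136/7)]
2. After x ≤ 20: [(5,21/5) (13,1) (16,1) (18,5) (16,10) (10,18) (5,136/7)]
3. After y ≥ 13: [(5,13) (55/4,13) (10,18) (5,136/7)]
4. After y ≤ 19: [(5,19) (5,13) (55/4,13) (10,18) (13/2,19)]
5. Canonical ring: [(5,13) (55/4,13) (10,18) (13/2,19) (5,19)]

Clipped polygon: [(5,13) (55/4,13) (10,18) (13/2,19) (5,19)]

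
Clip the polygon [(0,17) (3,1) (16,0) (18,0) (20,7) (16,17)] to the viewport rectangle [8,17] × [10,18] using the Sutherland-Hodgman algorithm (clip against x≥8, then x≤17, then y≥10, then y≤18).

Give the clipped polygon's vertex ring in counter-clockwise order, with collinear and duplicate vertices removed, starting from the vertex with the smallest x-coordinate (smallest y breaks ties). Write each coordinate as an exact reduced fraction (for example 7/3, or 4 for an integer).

Clipped polygon: [(8,10) (17,10) (17,29/2) (16,17) (8,17)]

1. After x ≥ 8: [(8,17) (8,8/13) (16,0) (18,0) (20,7) (16,17)]
2. After x ≤ 17: [(8,17) (8,8/13) (16,0) (17,0) (17,29/2) (16,17)]
3. After y ≥ 10: [(8,17) (8,10) (17,10) (17,29/2) (16,17)]
4. After y ≤ 18: [(8,17) (8,10) (17,10) (17,29/2) (16,17)]
5. Canonical ring: [(8,10) (17,10) (17,29/2) (16,17) (8,17)]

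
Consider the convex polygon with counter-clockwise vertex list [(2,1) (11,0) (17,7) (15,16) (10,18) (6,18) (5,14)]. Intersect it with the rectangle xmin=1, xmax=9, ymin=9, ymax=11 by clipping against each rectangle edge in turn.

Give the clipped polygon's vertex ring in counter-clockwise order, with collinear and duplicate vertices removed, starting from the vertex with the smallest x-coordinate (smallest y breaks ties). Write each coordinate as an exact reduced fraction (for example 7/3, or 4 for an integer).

Clipped polygon: [(50/13,9) (9,9) (9,11) (56/13,11)]

1. After x ≥ 1: [(2,1) (11,0) (17,7) (15,16) (10,18) (6,18) (5,14)]
2. After x ≤ 9: [(2,1) (9,2/9) (9,18) (6,18) (5,14)]
3. After y ≥ 9: [(50/13,9) (9,9) (9,18) (6,18) (5,14)]
4. After y ≤ 11: [(56/13,11) (50/13,9) (9,9) (9,11)]
5. Canonical ring: [(50/13,9) (9,9) (9,11) (56/13,11)]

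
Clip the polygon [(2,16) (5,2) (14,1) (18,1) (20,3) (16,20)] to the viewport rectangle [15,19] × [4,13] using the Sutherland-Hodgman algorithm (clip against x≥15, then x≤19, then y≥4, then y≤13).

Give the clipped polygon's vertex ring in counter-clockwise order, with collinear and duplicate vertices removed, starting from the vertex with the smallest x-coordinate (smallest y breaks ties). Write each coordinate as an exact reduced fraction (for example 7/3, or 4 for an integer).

Clipped polygon: [(15,4) (19,4) (19,29/4) (300/17,13) (15,13)]

1. After x ≥ 15: [(15,138/7) (15,1) (18,1) (20,3) (16,20)]
2. After x ≤ 19: [(15,138/7) (15,1) (18,1) (19,2) (19,29/4) (16,20)]
3. After y ≥ 4: [(15,138/7) (15,4) (19,4) (19,29/4) (16,20)]
4. After y ≤ 13: [(15,13) (15,4) (19,4) (19,29/4) (300/17,13)]
5. Canonical ring: [(15,4) (19,4) (19,29/4) (300/17,13) (15,13)]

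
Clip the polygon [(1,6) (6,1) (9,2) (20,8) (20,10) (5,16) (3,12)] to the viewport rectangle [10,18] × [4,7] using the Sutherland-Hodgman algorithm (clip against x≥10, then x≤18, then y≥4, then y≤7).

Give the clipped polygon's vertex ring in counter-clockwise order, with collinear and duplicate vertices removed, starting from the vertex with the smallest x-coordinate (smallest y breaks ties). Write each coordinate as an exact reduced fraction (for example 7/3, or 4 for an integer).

1. After x ≥ 10: [(10,28/11) (20,8) (20,10) (10,14)]
2. After x ≤ 18: [(10,28/11) (18,76/11) (18,54/5) (10,14)]
3. After y ≥ 4: [(10,4) (38/3,4) (18,76/11) (18,54/5) (10,14)]
4. After y ≤ 7: [(10,7) (10,4) (38/3,4) (18,76/11) (18,7)]
5. Canonical ring: [(10,4) (38/3,4) (18,76/11) (18,7) (10,7)]

Clipped polygon: [(10,4) (38/3,4) (18,76/11) (18,7) (10,7)]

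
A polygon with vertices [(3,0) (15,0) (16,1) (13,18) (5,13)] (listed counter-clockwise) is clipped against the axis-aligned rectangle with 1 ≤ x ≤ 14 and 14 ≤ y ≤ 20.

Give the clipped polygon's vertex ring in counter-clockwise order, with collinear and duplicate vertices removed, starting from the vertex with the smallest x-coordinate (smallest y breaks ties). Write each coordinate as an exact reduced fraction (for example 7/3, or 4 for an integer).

Clipped polygon: [(33/5,14) (233/17,14) (13,18)]

1. After x ≥ 1: [(3,0) (15,0) (16,1) (13,18) (5,13)]
2. After x ≤ 14: [(3,0) (14,0) (14,37/3) (13,18) (5,13)]
3. After y ≥ 14: [(233/17,14) (13,18) (33/5,14)]
4. After y ≤ 20: [(233/17,14) (13,18) (33/5,14)]
5. Canonical ring: [(33/5,14) (233/17,14) (13,18)]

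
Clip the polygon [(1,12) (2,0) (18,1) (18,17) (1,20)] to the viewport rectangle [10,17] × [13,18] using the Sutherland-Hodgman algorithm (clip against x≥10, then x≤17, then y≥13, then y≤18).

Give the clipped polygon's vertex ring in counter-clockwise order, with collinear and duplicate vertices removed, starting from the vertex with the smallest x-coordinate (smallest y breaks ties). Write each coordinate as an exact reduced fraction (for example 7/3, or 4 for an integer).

Clipped polygon: [(10,13) (17,13) (17,292/17) (37/3,18) (10,18)]

1. After x ≥ 10: [(10,1/2) (18,1) (18,17) (10,313/17)]
2. After x ≤ 17: [(10,1/2) (17,15/16) (17,292/17) (10,313/17)]
3. After y ≥ 13: [(10,13) (17,13) (17,292/17) (10,313/17)]
4. After y ≤ 18: [(10,18) (10,13) (17,13) (17,292/17) (37/3,18)]
5. Canonical ring: [(10,13) (17,13) (17,292/17) (37/3,18) (10,18)]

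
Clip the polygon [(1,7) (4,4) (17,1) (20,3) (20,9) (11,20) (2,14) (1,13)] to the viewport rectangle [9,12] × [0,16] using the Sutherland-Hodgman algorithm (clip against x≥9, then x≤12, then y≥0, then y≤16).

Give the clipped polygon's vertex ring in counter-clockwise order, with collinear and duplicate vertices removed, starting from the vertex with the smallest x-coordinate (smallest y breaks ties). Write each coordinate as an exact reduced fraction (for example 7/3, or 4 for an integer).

Clipped polygon: [(9,37/13) (12,28/13) (12,16) (9,16)]

1. After x ≥ 9: [(9,37/13) (17,1) (20,3) (20,9) (11,20) (9,56/3)]
2. After x ≤ 12: [(9,37/13) (12,28/13) (12,169/9) (11,20) (9,56/3)]
3. After y ≥ 0: [(9,37/13) (12,28/13) (12,169/9) (11,20) (9,56/3)]
4. After y ≤ 16: [(9,16) (9,37/13) (12,28/13) (12,16)]
5. Canonical ring: [(9,37/13) (12,28/13) (12,16) (9,16)]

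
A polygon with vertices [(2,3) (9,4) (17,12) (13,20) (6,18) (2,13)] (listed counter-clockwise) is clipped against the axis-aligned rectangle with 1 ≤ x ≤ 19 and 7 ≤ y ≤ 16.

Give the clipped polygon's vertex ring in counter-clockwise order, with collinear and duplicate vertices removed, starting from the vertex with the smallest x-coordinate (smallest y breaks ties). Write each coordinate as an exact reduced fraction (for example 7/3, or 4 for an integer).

1. After x ≥ 1: [(2,3) (9,4) (17,12) (13,20) (6,18) (2,13)]
2. After x ≤ 19: [(2,3) (9,4) (17,12) (13,20) (6,18) (2,13)]
3. After y ≥ 7: [(2,7) (12,7) (17,12) (13,20) (6,18) (2,13)]
4. After y ≤ 16: [(2,7) (12,7) (17,12) (15,16) (22/5,16) (2,13)]
5. Canonical ring: [(2,7) (12,7) (17,12) (15,16) (22/5,16) (2,13)]

Clipped polygon: [(2,7) (12,7) (17,12) (15,16) (22/5,16) (2,13)]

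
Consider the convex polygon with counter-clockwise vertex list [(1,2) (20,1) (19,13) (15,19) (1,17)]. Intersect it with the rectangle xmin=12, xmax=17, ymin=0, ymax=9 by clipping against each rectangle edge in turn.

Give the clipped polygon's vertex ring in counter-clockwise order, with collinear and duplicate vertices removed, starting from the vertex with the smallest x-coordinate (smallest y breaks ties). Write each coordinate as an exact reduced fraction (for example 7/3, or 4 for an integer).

1. After x ≥ 12: [(12,27/19) (20,1) (19,13) (15,19) (12,130/7)]
2. After x ≤ 17: [(12,27/19) (17,22/19) (17,16) (15,19) (12,130/7)]
3. After y ≥ 0: [(12,27/19) (17,22/19) (17,16) (15,19) (12,130/7)]
4. After y ≤ 9: [(12,9) (12,27/19) (17,22/19) (17,9)]
5. Canonical ring: [(12,27/19) (17,22/19) (17,9) (12,9)]

Clipped polygon: [(12,27/19) (17,22/19) (17,9) (12,9)]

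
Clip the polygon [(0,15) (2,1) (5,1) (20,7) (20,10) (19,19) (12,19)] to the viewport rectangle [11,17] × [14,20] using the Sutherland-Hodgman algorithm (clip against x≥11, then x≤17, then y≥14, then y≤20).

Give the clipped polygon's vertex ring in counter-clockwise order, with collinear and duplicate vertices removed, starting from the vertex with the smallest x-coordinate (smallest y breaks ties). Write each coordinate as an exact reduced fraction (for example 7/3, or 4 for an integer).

1. After x ≥ 11: [(11,56/3) (11,17/5) (20,7) (20,10) (19,19) (12,19)]
2. After x ≤ 17: [(11,56/3) (11,17/5) (17,29/5) (17,19) (12,19)]
3. After y ≥ 14: [(11,56/3) (11,14) (17,14) (17,19) (12,19)]
4. After y ≤ 20: [(11,56/3) (11,14) (17,14) (17,19) (12,19)]
5. Canonical ring: [(11,14) (17,14) (17,19) (12,19) (11,56/3)]

Clipped polygon: [(11,14) (17,14) (17,19) (12,19) (11,56/3)]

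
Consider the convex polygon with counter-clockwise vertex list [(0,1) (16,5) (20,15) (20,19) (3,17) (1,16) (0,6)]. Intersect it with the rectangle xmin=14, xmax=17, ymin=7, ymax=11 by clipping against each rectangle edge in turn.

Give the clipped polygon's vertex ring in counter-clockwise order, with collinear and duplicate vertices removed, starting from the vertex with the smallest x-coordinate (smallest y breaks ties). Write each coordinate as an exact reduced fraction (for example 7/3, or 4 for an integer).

1. After x ≥ 14: [(14,9/2) (16,5) (20,15) (20,19) (14,311/17)]
2. After x ≤ 17: [(14,9/2) (16,5) (17,15/2) (17,317/17) (14,311/17)]
3. After y ≥ 7: [(14,7) (84/5,7) (17,15/2) (17,317/17) (14,311/17)]
4. After y ≤ 11: [(14,11) (14,7) (84/5,7) (17,15/2) (17,11)]
5. Canonical ring: [(14,7) (84/5,7) (17,15/2) (17,11) (14,11)]

Clipped polygon: [(14,7) (84/5,7) (17,15/2) (17,11) (14,11)]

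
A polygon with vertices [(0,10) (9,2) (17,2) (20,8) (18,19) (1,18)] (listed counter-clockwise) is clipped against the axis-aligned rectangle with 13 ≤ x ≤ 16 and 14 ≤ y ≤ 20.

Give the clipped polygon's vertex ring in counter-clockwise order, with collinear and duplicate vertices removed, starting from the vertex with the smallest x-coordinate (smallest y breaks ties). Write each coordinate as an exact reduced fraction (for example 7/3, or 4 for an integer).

1. After x ≥ 13: [(13,2) (17,2) (20,8) (18,19) (13,318/17)]
2. After x ≤ 16: [(13,2) (16,2) (16,321/17) (13,318/17)]
3. After y ≥ 14: [(13,14) (16,14) (16,321/17) (13,318/17)]
4. After y ≤ 20: [(13,14) (16,14) (16,321/17) (13,318/17)]
5. Canonical ring: [(13,14) (16,14) (16,321/17) (13,318/17)]

Clipped polygon: [(13,14) (16,14) (16,321/17) (13,318/17)]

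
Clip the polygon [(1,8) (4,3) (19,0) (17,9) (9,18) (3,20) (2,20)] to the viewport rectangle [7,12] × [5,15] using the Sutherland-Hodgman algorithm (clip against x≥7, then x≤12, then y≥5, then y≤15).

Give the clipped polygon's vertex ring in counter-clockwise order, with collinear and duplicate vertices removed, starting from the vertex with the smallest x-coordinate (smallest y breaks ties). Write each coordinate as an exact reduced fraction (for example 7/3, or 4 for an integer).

Clipped polygon: [(7,5) (12,5) (12,117/8) (35/3,15) (7,15)]

1. After x ≥ 7: [(7,12/5) (19,0) (17,9) (9,18) (7,56/3)]
2. After x ≤ 12: [(7,12/5) (12,7/5) (12,117/8) (9,18) (7,56/3)]
3. After y ≥ 5: [(7,5) (12,5) (12,117/8) (9,18) (7,56/3)]
4. After y ≤ 15: [(7,15) (7,5) (12,5) (12,117/8) (35/3,15)]
5. Canonical ring: [(7,5) (12,5) (12,117/8) (35/3,15) (7,15)]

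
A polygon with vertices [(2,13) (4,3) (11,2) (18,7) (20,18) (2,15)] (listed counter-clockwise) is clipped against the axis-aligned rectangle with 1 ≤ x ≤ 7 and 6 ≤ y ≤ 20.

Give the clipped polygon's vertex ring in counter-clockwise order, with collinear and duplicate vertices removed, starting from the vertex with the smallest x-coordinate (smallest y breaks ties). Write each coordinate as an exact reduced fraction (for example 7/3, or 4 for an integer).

1. After x ≥ 1: [(2,13) (4,3) (11,2) (18,7) (20,18) (2,15)]
2. After x ≤ 7: [(2,13) (4,3) (7,18/7) (7,95/6) (2,15)]
3. After y ≥ 6: [(2,13) (17/5,6) (7,6) (7,95/6) (2,15)]
4. After y ≤ 20: [(2,13) (17/5,6) (7,6) (7,95/6) (2,15)]
5. Canonical ring: [(2,13) (17/5,6) (7,6) (7,95/6) (2,15)]

Clipped polygon: [(2,13) (17/5,6) (7,6) (7,95/6) (2,15)]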